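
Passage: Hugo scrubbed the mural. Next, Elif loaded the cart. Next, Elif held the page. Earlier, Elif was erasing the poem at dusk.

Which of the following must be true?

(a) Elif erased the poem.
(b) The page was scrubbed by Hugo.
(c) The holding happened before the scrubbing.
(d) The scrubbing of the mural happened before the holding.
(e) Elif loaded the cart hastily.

(d)

(a) Not entailed — 'was erasing' is progressive on an accomplishment; it does not entail the completed 'erased'.
(b) Not entailed — Hugo scrubbed the mural, not the page; the page belongs to the holding event.
(c) Not entailed — the narrative places the scrubbing before the holding, not after.
(d) Entailed — the narrative places the scrubbing before the holding.
(e) Not entailed — 'hastily' adds information not in the original event.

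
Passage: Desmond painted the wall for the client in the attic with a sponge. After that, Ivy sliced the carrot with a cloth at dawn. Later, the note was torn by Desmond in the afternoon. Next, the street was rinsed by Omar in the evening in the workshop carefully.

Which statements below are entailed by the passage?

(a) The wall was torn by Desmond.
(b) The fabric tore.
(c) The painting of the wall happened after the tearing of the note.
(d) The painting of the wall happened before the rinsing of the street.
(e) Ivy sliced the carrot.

(a) Not entailed — Desmond tore the note, not the wall; the wall belongs to the painting event.
(b) Not entailed — the note is what tore, not the fabric.
(c) Not entailed — the narrative places the painting before the tearing, not after.
(d) Entailed — the narrative places the painting before the rinsing.
(e) Entailed — dropping 'with a cloth', 'at dawn' leaves a sub-description the original still satisfies.

(d), (e)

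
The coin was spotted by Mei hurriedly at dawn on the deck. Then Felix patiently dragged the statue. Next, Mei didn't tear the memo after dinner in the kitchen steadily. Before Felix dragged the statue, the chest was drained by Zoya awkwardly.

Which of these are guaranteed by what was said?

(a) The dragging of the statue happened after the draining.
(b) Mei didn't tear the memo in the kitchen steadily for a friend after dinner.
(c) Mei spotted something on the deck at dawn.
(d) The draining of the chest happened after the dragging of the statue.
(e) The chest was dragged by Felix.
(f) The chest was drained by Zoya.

(a), (b), (c), (f)

(a) Entailed — the narrative places the draining before the dragging.
(b) Entailed — under negation, adding a further restriction is entailed: if no such tearing event occurred, none occurred for a friend either.
(c) Entailed — this follows by dropping conjuncts from the spotting event's description.
(d) Not entailed — the narrative places the draining before the dragging, not after.
(e) Not entailed — Felix dragged the statue, not the chest; the chest belongs to the draining event.
(f) Entailed — this follows by dropping conjuncts from the draining event's description.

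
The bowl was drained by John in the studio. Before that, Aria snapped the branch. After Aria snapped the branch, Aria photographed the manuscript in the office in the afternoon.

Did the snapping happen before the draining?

yes

The narrative orders the snapping before the draining.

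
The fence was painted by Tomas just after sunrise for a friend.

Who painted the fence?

'Tomas' marks the agent of the painting event.

Tomas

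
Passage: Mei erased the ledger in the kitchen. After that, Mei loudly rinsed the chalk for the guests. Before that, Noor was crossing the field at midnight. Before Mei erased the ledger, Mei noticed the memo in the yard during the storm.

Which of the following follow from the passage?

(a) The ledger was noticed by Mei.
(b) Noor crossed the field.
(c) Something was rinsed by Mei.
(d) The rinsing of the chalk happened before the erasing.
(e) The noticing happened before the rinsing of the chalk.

(a) Not entailed — Mei noticed the memo, not the ledger; the ledger belongs to the erasing event.
(b) Not entailed — 'was crossing' is progressive on an accomplishment; it does not entail the completed 'crossed'.
(c) Entailed — this follows by dropping conjuncts from the rinsing event's description.
(d) Not entailed — the narrative places the erasing before the rinsing, not after.
(e) Entailed — the narrative places the noticing before the rinsing.

(c), (e)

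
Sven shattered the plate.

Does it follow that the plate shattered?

yes

'Sven shattered the plate' is the causative; it entails the inchoative 'the plate shattered'.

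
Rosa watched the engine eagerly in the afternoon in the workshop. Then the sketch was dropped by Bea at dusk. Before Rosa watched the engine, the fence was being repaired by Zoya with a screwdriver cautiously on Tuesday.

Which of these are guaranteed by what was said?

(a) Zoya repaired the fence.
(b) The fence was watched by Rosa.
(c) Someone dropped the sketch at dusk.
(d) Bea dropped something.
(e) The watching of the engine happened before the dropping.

(c), (d), (e)

(a) Not entailed — 'was repairing' is progressive on an accomplishment; it does not entail the completed 'repaired'.
(b) Not entailed — Rosa watched the engine, not the fence; the fence belongs to the repairing event.
(c) Entailed — this follows by dropping conjuncts from the dropping event's description.
(d) Entailed — the original entails any weakening of itself; this just drops 'at dusk' and generalizes the patient.
(e) Entailed — the narrative places the watching before the dropping.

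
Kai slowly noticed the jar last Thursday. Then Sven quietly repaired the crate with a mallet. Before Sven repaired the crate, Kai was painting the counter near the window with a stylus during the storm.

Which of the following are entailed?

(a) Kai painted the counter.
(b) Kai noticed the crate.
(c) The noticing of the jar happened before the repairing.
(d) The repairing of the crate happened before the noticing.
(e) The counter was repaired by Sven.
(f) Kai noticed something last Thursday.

(c), (f)

(a) Not entailed — 'was painting' is progressive on an accomplishment; it does not entail the completed 'painted'.
(b) Not entailed — Kai noticed the jar, not the crate; the crate belongs to the repairing event.
(c) Entailed — the narrative places the noticing before the repairing.
(d) Not entailed — the narrative places the noticing before the repairing, not after.
(e) Not entailed — Sven repaired the crate, not the counter; the counter belongs to the painting event.
(f) Entailed — every conjunct here is already in the original noticing event.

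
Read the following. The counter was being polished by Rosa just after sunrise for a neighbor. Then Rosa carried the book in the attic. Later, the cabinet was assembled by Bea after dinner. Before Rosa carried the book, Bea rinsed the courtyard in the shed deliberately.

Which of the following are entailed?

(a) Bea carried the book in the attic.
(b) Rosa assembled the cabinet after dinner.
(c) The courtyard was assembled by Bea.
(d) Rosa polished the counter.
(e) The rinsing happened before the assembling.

(d), (e)

(a) Not entailed — the passage has Rosa carrying the book, not Bea.
(b) Not entailed — the passage has Bea assembling the cabinet, not Rosa.
(c) Not entailed — Bea assembled the cabinet, not the courtyard; the courtyard belongs to the rinsing event.
(d) Entailed — 'polish' is an activity; 'was polishing' entails that some polishing happened, so 'polished' holds.
(e) Entailed — the narrative places the rinsing before the assembling.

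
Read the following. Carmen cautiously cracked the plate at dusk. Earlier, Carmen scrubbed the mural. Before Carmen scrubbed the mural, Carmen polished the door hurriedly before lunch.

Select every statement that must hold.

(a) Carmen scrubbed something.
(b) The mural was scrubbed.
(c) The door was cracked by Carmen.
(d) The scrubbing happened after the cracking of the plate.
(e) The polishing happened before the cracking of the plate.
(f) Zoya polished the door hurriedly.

(a) Entailed — the original entails any weakening of itself; this just generalizes the patient.
(b) Entailed — this follows by dropping conjuncts from the scrubbing event's description.
(c) Not entailed — Carmen cracked the plate, not the door; the door belongs to the polishing event.
(d) Not entailed — the narrative places the scrubbing before the cracking, not after.
(e) Entailed — the narrative places the polishing before the cracking.
(f) Not entailed — the passage has Carmen polishing the door, not Zoya.

(a), (b), (e)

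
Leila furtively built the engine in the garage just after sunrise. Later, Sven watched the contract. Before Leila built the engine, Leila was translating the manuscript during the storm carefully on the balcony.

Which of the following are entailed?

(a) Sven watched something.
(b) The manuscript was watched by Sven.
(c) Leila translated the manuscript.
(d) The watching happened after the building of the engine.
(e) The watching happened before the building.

(a), (d)

(a) Entailed — generalizing the patient leaves a sub-description the original still satisfies.
(b) Not entailed — Sven watched the contract, not the manuscript; the manuscript belongs to the translating event.
(c) Not entailed — 'was translating' is progressive on an accomplishment; it does not entail the completed 'translated'.
(d) Entailed — the narrative places the building before the watching.
(e) Not entailed — the narrative places the building before the watching, not after.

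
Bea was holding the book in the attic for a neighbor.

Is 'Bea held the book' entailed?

yes

'hold' is atelic; if Bea was holding the book, then Bea held the book (for some time).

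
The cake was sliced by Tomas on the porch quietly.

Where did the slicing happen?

'on the porch' marks the location of the slicing event.

on the porch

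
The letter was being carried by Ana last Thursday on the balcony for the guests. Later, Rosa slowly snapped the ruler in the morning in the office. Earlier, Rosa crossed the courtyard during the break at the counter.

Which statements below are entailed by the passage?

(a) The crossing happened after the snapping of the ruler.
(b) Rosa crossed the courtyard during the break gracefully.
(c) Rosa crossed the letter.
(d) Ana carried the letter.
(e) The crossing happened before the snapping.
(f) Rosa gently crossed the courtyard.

(a) Not entailed — the narrative places the crossing before the snapping, not after.
(b) Not entailed — 'gracefully' adds information not in the original event.
(c) Not entailed — Rosa crossed the courtyard, not the letter; the letter belongs to the carrying event.
(d) Entailed — 'carry' is an activity; 'was carrying' entails that some carrying happened, so 'carried' holds.
(e) Entailed — the narrative places the crossing before the snapping.
(f) Not entailed — 'gently' adds information not in the original event.

(d), (e)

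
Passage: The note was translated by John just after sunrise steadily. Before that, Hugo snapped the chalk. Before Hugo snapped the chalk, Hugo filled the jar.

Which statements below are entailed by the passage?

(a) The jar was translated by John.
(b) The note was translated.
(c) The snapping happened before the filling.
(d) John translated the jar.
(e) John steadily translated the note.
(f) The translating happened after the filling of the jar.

(b), (e), (f)

(a) Not entailed — John translated the note, not the jar; the jar belongs to the filling event.
(b) Entailed — every conjunct here is already in the original translating event.
(c) Not entailed — the narrative places the filling before the snapping, not after.
(d) Not entailed — John translated the note, not the jar; the jar belongs to the filling event.
(e) Entailed — the original entails any weakening of itself; this just drops 'just after sunrise'.
(f) Entailed — the narrative places the filling before the translating.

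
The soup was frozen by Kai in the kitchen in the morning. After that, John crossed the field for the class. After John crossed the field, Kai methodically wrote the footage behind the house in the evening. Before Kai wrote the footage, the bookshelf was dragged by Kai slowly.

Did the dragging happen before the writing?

The narrative orders the dragging before the writing.

yes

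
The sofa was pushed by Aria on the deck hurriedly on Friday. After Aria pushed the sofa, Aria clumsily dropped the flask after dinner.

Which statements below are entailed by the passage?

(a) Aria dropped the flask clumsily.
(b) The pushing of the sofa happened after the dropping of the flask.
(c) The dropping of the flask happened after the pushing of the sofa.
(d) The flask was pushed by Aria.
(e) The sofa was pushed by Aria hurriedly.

(a) Entailed — every conjunct here is already in the original dropping event.
(b) Not entailed — the narrative places the pushing before the dropping, not after.
(c) Entailed — the narrative places the pushing before the dropping.
(d) Not entailed — Aria pushed the sofa, not the flask; the flask belongs to the dropping event.
(e) Entailed — this follows by dropping conjuncts from the pushing event's description.

(a), (c), (e)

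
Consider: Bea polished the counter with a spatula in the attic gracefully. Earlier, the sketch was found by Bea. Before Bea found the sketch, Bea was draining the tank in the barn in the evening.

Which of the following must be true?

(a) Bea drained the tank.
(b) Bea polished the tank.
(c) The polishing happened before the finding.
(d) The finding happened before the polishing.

(a) Not entailed — 'was draining' is progressive on an accomplishment; it does not entail the completed 'drained'.
(b) Not entailed — Bea polished the counter, not the tank; the tank belongs to the draining event.
(c) Not entailed — the narrative places the finding before the polishing, not after.
(d) Entailed — the narrative places the finding before the polishing.

(d)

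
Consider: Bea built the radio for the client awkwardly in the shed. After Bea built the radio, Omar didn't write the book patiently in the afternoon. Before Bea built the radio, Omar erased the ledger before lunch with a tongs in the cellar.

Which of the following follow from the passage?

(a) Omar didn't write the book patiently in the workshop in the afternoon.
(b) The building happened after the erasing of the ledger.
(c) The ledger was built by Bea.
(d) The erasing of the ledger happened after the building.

(a) Entailed — under negation, adding a further restriction is entailed: if no such writing event occurred, none occurred in the workshop either.
(b) Entailed — the narrative places the erasing before the building.
(c) Not entailed — Bea built the radio, not the ledger; the ledger belongs to the erasing event.
(d) Not entailed — the narrative places the erasing before the building, not after.

(a), (b)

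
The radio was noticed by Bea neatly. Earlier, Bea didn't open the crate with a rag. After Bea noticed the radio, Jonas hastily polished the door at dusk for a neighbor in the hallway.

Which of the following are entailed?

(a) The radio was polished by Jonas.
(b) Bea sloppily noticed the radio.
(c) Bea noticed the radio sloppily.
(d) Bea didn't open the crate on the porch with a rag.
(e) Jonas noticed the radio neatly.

(a) Not entailed — Jonas polished the door, not the radio; the radio belongs to the noticing event.
(b) Not entailed — 'sloppily' adds a manner not in (and inconsistent with) the original.
(c) Not entailed — 'sloppily' adds a manner not in (and inconsistent with) the original.
(d) Entailed — under negation, adding a further restriction is entailed: if no such opening event occurred, none occurred on the porch either.
(e) Not entailed — the passage has Bea noticing the radio, not Jonas.

(d)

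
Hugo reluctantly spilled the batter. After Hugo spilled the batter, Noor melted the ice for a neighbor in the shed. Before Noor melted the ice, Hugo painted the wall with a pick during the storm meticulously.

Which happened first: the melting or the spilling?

The connectives place the spilling before the melting.

the spilling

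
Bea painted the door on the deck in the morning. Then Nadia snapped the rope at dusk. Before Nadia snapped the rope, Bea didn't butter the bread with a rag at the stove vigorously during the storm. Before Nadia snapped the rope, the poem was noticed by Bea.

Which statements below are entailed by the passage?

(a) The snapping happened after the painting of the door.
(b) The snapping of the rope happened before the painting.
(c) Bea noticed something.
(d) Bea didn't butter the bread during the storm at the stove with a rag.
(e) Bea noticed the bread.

(a), (c)

(a) Entailed — the narrative places the painting before the snapping.
(b) Not entailed — the narrative places the painting before the snapping, not after.
(c) Entailed — this follows by dropping conjuncts from the noticing event's description.
(d) Not entailed — dropping 'vigorously' under negation is not valid — the original leaves open that Bea buttered the bread some other way.
(e) Not entailed — Bea noticed the poem, not the bread; the bread belongs to the buttering event.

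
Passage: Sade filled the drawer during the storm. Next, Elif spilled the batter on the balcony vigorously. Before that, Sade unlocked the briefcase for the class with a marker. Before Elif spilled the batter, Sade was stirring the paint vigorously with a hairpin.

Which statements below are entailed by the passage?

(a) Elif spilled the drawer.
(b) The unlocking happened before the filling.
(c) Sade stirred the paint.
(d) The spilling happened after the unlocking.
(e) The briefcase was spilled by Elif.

(a) Not entailed — Elif spilled the batter, not the drawer; the drawer belongs to the filling event.
(b) Not entailed — the narrative doesn't order the unlocking relative to the filling.
(c) Entailed — 'stir' is an activity; 'was stirring' entails that some stirring happened, so 'stirred' holds.
(d) Entailed — the narrative places the unlocking before the spilling.
(e) Not entailed — Elif spilled the batter, not the briefcase; the briefcase belongs to the unlocking event.

(c), (d)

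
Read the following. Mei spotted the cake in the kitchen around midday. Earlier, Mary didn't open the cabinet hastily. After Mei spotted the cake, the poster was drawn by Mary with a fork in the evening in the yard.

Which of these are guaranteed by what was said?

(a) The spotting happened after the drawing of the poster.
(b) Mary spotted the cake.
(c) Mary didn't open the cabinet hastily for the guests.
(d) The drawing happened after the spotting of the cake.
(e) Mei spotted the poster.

(a) Not entailed — the narrative places the spotting before the drawing, not after.
(b) Not entailed — the passage has Mei spotting the cake, not Mary.
(c) Entailed — under negation, adding a further restriction is entailed: if no such opening event occurred, none occurred for the guests either.
(d) Entailed — the narrative places the spotting before the drawing.
(e) Not entailed — Mei spotted the cake, not the poster; the poster belongs to the drawing event.

(c), (d)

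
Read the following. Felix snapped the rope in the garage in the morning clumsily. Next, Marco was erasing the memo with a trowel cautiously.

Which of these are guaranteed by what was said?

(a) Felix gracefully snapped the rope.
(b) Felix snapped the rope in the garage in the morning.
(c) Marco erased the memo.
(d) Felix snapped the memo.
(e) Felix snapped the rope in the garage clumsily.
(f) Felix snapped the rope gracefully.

(a) Not entailed — 'gracefully' adds a manner not in (and inconsistent with) the original.
(b) Entailed — this follows by dropping conjuncts from the snapping event's description.
(c) Not entailed — 'was erasing' is progressive on an accomplishment; it does not entail the completed 'erased'.
(d) Not entailed — Felix snapped the rope, not the memo; the memo belongs to the erasing event.
(e) Entailed — every conjunct here is already in the original snapping event.
(f) Not entailed — 'gracefully' adds a manner not in (and inconsistent with) the original.

(b), (e)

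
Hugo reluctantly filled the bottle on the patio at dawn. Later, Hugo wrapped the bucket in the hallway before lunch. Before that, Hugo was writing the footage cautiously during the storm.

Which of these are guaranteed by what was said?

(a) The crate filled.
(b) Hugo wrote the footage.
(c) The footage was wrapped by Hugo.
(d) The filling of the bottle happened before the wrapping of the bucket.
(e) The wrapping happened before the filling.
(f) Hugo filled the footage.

(a) Not entailed — the bottle is what filled, not the crate.
(b) Not entailed — 'was writing' is progressive on an accomplishment; it does not entail the completed 'wrote'.
(c) Not entailed — Hugo wrapped the bucket, not the footage; the footage belongs to the writing event.
(d) Entailed — the narrative places the filling before the wrapping.
(e) Not entailed — the narrative places the filling before the wrapping, not after.
(f) Not entailed — Hugo filled the bottle, not the footage; the footage belongs to the writing event.

(d)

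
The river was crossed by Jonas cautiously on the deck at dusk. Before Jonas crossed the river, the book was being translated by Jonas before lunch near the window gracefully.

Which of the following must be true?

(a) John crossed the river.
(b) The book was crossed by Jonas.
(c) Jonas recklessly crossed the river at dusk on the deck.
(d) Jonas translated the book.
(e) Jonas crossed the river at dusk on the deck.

(e)

(a) Not entailed — the passage has Jonas crossing the river, not John.
(b) Not entailed — Jonas crossed the river, not the book; the book belongs to the translating event.
(c) Not entailed — 'recklessly' adds a manner not in (and inconsistent with) the original.
(d) Not entailed — 'was translating' is progressive on an accomplishment; it does not entail the completed 'translated'.
(e) Entailed — this follows by dropping conjuncts from the crossing event's description.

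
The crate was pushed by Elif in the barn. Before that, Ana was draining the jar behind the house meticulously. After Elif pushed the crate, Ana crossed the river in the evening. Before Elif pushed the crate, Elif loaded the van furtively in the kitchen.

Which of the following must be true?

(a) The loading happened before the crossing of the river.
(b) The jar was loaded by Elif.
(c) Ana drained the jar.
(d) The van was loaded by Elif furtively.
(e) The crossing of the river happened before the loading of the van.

(a), (d)

(a) Entailed — the narrative places the loading before the crossing.
(b) Not entailed — Elif loaded the van, not the jar; the jar belongs to the draining event.
(c) Not entailed — 'was draining' is progressive on an accomplishment; it does not entail the completed 'drained'.
(d) Entailed — every conjunct here is already in the original loading event.
(e) Not entailed — the narrative places the loading before the crossing, not after.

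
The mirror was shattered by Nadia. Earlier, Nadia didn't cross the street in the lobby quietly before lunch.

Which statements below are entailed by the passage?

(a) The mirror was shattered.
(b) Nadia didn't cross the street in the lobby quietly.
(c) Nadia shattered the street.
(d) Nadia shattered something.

(a) Entailed — generalizing the agent leaves a sub-description the original still satisfies.
(b) Not entailed — dropping 'before lunch' under negation is not valid — the original leaves open that Nadia crossed the street some other way.
(c) Not entailed — Nadia shattered the mirror, not the street; the street belongs to the crossing event.
(d) Entailed — every conjunct here is already in the original shattering event.

(a), (d)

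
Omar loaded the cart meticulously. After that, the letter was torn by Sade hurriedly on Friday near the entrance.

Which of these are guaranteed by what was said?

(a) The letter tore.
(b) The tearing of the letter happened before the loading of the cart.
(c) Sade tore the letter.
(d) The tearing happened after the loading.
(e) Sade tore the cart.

(a), (c), (d)

(a) Entailed — 'Sade tore the letter' is causative; it entails the inchoative 'the letter tore'.
(b) Not entailed — the narrative places the loading before the tearing, not after.
(c) Entailed — every conjunct here is already in the original tearing event.
(d) Entailed — the narrative places the loading before the tearing.
(e) Not entailed — Sade tore the letter, not the cart; the cart belongs to the loading event.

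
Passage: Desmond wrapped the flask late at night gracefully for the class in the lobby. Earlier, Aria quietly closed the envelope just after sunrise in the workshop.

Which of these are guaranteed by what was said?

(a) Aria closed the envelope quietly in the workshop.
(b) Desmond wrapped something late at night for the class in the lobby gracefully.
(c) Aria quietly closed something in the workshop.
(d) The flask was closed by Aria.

(a) Entailed — every conjunct here is already in the original closing event.
(b) Entailed — the original entails any weakening of itself; this just generalizes the patient.
(c) Entailed — every conjunct here is already in the original closing event.
(d) Not entailed — Aria closed the envelope, not the flask; the flask belongs to the wrapping event.

(a), (b), (c)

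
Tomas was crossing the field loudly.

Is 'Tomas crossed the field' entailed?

'was crossing' is progressive; for an accomplishment like 'cross the field', it doesn't entail completion.

no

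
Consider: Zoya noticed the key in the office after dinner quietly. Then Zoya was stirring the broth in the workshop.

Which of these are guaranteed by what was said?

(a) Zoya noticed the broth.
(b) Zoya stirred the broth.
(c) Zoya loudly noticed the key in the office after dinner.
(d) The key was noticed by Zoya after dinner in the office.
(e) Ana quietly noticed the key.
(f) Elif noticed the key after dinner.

(b), (d)

(a) Not entailed — Zoya noticed the key, not the broth; the broth belongs to the stirring event.
(b) Entailed — 'stir' is an activity; 'was stirring' entails that some stirring happened, so 'stirred' holds.
(c) Not entailed — 'loudly' adds a manner not in (and inconsistent with) the original.
(d) Entailed — every conjunct here is already in the original noticing event.
(e) Not entailed — the passage has Zoya noticing the key, not Ana.
(f) Not entailed — the passage has Zoya noticing the key, not Elif.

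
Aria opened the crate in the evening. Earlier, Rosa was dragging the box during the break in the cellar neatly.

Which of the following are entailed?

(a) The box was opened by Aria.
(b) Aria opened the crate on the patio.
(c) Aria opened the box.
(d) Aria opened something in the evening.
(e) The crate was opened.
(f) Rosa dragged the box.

(d), (e), (f)

(a) Not entailed — Aria opened the crate, not the box; the box belongs to the dragging event.
(b) Not entailed — 'on the patio' adds information not in the original event.
(c) Not entailed — Aria opened the crate, not the box; the box belongs to the dragging event.
(d) Entailed — the original entails any weakening of itself; this just generalizes the patient.
(e) Entailed — the original entails any weakening of itself; this just drops 'in the evening' and generalizes the agent.
(f) Entailed — 'drag' is an activity; 'was dragging' entails that some dragging happened, so 'dragged' holds.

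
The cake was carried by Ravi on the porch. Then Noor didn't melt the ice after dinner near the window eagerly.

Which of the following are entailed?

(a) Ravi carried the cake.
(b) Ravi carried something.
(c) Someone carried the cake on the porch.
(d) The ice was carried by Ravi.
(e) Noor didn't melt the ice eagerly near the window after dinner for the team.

(a) Entailed — the original entails any weakening of itself; this just drops 'on the porch'.
(b) Entailed — every conjunct here is already in the original carrying event.
(c) Entailed — the original entails any weakening of itself; this just generalizes the agent.
(d) Not entailed — Ravi carried the cake, not the ice; the ice belongs to the melting event.
(e) Entailed — under negation, adding a further restriction is entailed: if no such melting event occurred, none occurred for the team either.

(a), (b), (c), (e)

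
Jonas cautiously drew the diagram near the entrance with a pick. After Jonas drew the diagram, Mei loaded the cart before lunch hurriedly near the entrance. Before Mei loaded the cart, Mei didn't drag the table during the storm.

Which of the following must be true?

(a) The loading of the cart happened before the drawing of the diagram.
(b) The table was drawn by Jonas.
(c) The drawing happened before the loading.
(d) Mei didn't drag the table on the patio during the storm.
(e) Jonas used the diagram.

(a) Not entailed — the narrative places the drawing before the loading, not after.
(b) Not entailed — Jonas drew the diagram, not the table; the table belongs to the dragging event.
(c) Entailed — the narrative places the drawing before the loading.
(d) Entailed — under negation, adding a further restriction is entailed: if no such dragging event occurred, none occurred on the patio either.
(e) Not entailed — the diagram is the patient, not an instrument — Jonas used a pick.

(c), (d)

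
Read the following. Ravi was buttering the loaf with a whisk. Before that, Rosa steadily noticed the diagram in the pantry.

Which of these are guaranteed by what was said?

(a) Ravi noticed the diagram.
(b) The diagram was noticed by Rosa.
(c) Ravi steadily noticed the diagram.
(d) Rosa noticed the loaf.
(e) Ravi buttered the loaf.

(b)

(a) Not entailed — the passage has Rosa noticing the diagram, not Ravi.
(b) Entailed — this follows by dropping conjuncts from the noticing event's description.
(c) Not entailed — the passage has Rosa noticing the diagram, not Ravi.
(d) Not entailed — Rosa noticed the diagram, not the loaf; the loaf belongs to the buttering event.
(e) Not entailed — 'was buttering' is progressive on an accomplishment; it does not entail the completed 'buttered'.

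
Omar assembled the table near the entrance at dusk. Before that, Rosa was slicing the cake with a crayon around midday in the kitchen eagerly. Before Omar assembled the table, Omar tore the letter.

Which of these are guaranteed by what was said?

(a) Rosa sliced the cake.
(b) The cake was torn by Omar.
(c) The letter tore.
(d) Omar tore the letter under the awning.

(c)

(a) Not entailed — 'was slicing' is progressive on an accomplishment; it does not entail the completed 'sliced'.
(b) Not entailed — Omar tore the letter, not the cake; the cake belongs to the slicing event.
(c) Entailed — 'Omar tore the letter' is causative; it entails the inchoative 'the letter tore'.
(d) Not entailed — 'under the awning' adds information not in the original event.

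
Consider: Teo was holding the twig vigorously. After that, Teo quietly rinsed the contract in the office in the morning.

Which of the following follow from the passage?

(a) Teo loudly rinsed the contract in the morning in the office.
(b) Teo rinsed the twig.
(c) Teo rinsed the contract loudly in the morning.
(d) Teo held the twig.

(d)

(a) Not entailed — 'loudly' adds a manner not in (and inconsistent with) the original.
(b) Not entailed — Teo rinsed the contract, not the twig; the twig belongs to the holding event.
(c) Not entailed — 'loudly' adds a manner not in (and inconsistent with) the original.
(d) Entailed — 'hold' is an activity; 'was holding' entails that some holding happened, so 'held' holds.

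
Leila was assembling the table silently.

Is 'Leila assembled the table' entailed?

'was assembling' is progressive; for an accomplishment like 'assemble the table', it doesn't entail completion.

no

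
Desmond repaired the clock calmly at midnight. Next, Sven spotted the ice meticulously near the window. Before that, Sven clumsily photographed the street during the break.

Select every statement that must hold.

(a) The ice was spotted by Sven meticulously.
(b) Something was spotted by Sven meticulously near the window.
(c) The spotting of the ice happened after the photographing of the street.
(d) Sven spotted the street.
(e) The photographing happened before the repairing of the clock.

(a), (b), (c)

(a) Entailed — dropping 'near the window' leaves a sub-description the original still satisfies.
(b) Entailed — this follows by dropping conjuncts from the spotting event's description.
(c) Entailed — the narrative places the photographing before the spotting.
(d) Not entailed — Sven spotted the ice, not the street; the street belongs to the photographing event.
(e) Not entailed — the narrative doesn't order the photographing relative to the repairing.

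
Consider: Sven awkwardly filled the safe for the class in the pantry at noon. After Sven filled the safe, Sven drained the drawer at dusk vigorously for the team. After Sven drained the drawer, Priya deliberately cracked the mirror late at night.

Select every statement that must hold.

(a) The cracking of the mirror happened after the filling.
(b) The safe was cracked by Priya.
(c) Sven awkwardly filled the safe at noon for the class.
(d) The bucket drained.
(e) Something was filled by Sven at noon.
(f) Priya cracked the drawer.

(a) Entailed — the narrative places the filling before the cracking.
(b) Not entailed — Priya cracked the mirror, not the safe; the safe belongs to the filling event.
(c) Entailed — dropping 'in the pantry' leaves a sub-description the original still satisfies.
(d) Not entailed — the drawer is what drained, not the bucket.
(e) Entailed — the original entails any weakening of itself; this just drops 'in the pantry', 'awkwardly', 'for the class' and generalizes the patient.
(f) Not entailed — Priya cracked the mirror, not the drawer; the drawer belongs to the draining event.

(a), (c), (e)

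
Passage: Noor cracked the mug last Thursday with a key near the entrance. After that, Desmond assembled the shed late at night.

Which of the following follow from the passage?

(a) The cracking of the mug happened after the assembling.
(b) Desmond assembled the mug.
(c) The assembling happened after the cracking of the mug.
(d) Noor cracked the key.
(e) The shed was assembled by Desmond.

(c), (e)

(a) Not entailed — the narrative places the cracking before the assembling, not after.
(b) Not entailed — Desmond assembled the shed, not the mug; the mug belongs to the cracking event.
(c) Entailed — the narrative places the cracking before the assembling.
(d) Not entailed — the key is the instrument, not what was cracked.
(e) Entailed — every conjunct here is already in the original assembling event.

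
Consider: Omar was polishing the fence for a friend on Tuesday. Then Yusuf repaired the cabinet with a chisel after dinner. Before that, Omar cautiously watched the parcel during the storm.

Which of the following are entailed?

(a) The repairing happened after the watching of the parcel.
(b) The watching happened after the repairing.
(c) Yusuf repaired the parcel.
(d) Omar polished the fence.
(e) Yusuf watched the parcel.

(a) Entailed — the narrative places the watching before the repairing.
(b) Not entailed — the narrative places the watching before the repairing, not after.
(c) Not entailed — Yusuf repaired the cabinet, not the parcel; the parcel belongs to the watching event.
(d) Entailed — 'polish' is an activity; 'was polishing' entails that some polishing happened, so 'polished' holds.
(e) Not entailed — the passage has Omar watching the parcel, not Yusuf.

(a), (d)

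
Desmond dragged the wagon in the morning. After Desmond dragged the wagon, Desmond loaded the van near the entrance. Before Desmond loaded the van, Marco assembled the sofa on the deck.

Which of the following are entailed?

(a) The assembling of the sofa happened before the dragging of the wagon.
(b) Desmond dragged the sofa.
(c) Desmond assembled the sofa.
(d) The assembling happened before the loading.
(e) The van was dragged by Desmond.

(d)

(a) Not entailed — the narrative doesn't order the assembling relative to the dragging.
(b) Not entailed — Desmond dragged the wagon, not the sofa; the sofa belongs to the assembling event.
(c) Not entailed — the passage has Marco assembling the sofa, not Desmond.
(d) Entailed — the narrative places the assembling before the loading.
(e) Not entailed — Desmond dragged the wagon, not the van; the van belongs to the loading event.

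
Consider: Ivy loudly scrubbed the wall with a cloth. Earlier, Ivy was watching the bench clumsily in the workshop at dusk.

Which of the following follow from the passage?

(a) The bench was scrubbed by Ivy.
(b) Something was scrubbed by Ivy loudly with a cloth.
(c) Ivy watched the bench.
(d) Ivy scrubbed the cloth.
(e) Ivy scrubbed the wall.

(b), (c), (e)

(a) Not entailed — Ivy scrubbed the wall, not the bench; the bench belongs to the watching event.
(b) Entailed — the original entails any weakening of itself; this just generalizes the patient.
(c) Entailed — 'watch' is an activity; 'was watching' entails that some watching happened, so 'watched' holds.
(d) Not entailed — the cloth is the instrument, not what was scrubbed.
(e) Entailed — the original entails any weakening of itself; this just drops 'loudly', 'with a cloth'.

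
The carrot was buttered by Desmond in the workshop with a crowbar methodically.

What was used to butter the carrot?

'with a crowbar' marks the instrument of the buttering event.

a crowbar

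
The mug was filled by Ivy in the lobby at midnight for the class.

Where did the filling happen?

in the lobby

'in the lobby' marks the location of the filling event.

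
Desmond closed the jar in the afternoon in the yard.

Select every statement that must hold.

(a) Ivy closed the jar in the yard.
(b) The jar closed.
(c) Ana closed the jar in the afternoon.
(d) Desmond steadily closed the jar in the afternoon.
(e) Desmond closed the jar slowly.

(a) Not entailed — the passage has Desmond closing the jar, not Ivy.
(b) Entailed — 'Desmond closed the jar' is causative; it entails the inchoative 'the jar closed'.
(c) Not entailed — the passage has Desmond closing the jar, not Ana.
(d) Not entailed — 'steadily' adds information not in the original event.
(e) Not entailed — 'slowly' adds information not in the original event.

(b)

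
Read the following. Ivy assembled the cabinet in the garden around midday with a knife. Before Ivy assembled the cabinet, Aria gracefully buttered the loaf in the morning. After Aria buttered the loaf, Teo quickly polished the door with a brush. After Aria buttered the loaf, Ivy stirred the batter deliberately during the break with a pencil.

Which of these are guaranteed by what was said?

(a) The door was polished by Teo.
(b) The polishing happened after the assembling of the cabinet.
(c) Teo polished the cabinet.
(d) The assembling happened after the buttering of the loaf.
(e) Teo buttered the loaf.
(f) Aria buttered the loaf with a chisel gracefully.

(a), (d)

(a) Entailed — this follows by dropping conjuncts from the polishing event's description.
(b) Not entailed — the narrative doesn't order the assembling relative to the polishing.
(c) Not entailed — Teo polished the door, not the cabinet; the cabinet belongs to the assembling event.
(d) Entailed — the narrative places the buttering before the assembling.
(e) Not entailed — the passage has Aria buttering the loaf, not Teo.
(f) Not entailed — 'with a chisel' adds information not in the original event.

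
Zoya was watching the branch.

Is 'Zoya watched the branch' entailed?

yes

'watch' is atelic; if Zoya was watching the branch, then Zoya watched the branch (for some time).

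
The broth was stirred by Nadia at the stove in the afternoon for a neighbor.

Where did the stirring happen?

at the stove

'at the stove' marks the location of the stirring event.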